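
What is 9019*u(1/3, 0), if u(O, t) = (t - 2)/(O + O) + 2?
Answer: -9019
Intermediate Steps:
u(O, t) = 2 + (-2 + t)/(2*O) (u(O, t) = (-2 + t)/((2*O)) + 2 = (-2 + t)*(1/(2*O)) + 2 = (-2 + t)/(2*O) + 2 = 2 + (-2 + t)/(2*O))
9019*u(1/3, 0) = 9019*((-2 + 0 + 4/3)/(2*(1/3))) = 9019*((-2 + 0 + 4*(1/3))/(2*(1/3))) = 9019*((1/2)*3*(-2 + 0 + 4/3)) = 9019*((1/2)*3*(-2/3)) = 9019*(-1) = -9019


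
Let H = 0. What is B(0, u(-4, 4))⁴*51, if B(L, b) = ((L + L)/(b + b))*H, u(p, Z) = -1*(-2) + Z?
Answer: 0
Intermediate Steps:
u(p, Z) = 2 + Z
B(L, b) = 0 (B(L, b) = ((L + L)/(b + b))*0 = ((2*L)/((2*b)))*0 = ((2*L)*(1/(2*b)))*0 = (L/b)*0 = 0)
B(0, u(-4, 4))⁴*51 = 0⁴*51 = 0*51 = 0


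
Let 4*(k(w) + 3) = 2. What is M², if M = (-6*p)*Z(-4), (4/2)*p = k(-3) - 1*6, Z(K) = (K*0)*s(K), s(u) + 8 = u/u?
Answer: 0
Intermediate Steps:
s(u) = -7 (s(u) = -8 + u/u = -8 + 1 = -7)
k(w) = -5/2 (k(w) = -3 + (¼)*2 = -3 + ½ = -5/2)
Z(K) = 0 (Z(K) = (K*0)*(-7) = 0*(-7) = 0)
p = -17/4 (p = (-5/2 - 1*6)/2 = (-5/2 - 6)/2 = (½)*(-17/2) = -17/4 ≈ -4.2500)
M = 0 (M = -6*(-17/4)*0 = (51/2)*0 = 0)
M² = 0² = 0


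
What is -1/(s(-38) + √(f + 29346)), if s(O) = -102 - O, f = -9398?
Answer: -16/3963 - √4987/7926 ≈ -0.012947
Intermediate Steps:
-1/(s(-38) + √(f + 29346)) = -1/((-102 - 1*(-38)) + √(-9398 + 29346)) = -1/((-102 + 38) + √19948) = -1/(-64 + 2*√4987)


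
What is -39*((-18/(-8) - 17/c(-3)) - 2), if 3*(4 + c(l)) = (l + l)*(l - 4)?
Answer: 1131/20 ≈ 56.550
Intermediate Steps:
c(l) = -4 + 2*l*(-4 + l)/3 (c(l) = -4 + ((l + l)*(l - 4))/3 = -4 + ((2*l)*(-4 + l))/3 = -4 + (2*l*(-4 + l))/3 = -4 + 2*l*(-4 + l)/3)
-39*((-18/(-8) - 17/c(-3)) - 2) = -39*((-18/(-8) - 17/(-4 - 8/3*(-3) + (⅔)*(-3)²)) - 2) = -39*((-18*(-⅛) - 17/(-4 + 8 + (⅔)*9)) - 2) = -39*((9/4 - 17/(-4 + 8 + 6)) - 2) = -39*((9/4 - 17/10) - 2) = -39*(11/20 - 2) = -39*(-29/20) = 1131/20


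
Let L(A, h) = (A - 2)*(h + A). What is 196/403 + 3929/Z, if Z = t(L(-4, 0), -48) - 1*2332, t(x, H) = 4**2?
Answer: -1129451/933348 ≈ -1.2101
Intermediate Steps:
L(A, h) = (-2 + A)*(A + h)
t(x, H) = 16
Z = -2316 (Z = 16 - 1*2332 = 16 - 2332 = -2316)
196/403 + 3929/Z = 196/403 + 3929/(-2316) = 196*(1/403) + 3929*(-1/2316) = 196/403 - 3929/2316 = -1129451/933348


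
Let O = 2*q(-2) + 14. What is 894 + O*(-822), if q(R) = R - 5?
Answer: 894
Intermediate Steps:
q(R) = -5 + R
O = 0 (O = 2*(-5 - 2) + 14 = 2*(-7) + 14 = -14 + 14 = 0)
894 + O*(-822) = 894 + 0*(-822) = 894 + 0 = 894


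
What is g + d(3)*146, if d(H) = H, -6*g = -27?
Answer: 885/2 ≈ 442.50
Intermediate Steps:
g = 9/2 (g = -⅙*(-27) = 9/2 ≈ 4.5000)
g + d(3)*146 = 9/2 + 3*146 = 9/2 + 438 = 885/2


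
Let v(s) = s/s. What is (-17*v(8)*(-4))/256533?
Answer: 68/256533 ≈ 0.00026507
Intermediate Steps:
v(s) = 1
(-17*v(8)*(-4))/256533 = (-17*1*(-4))/256533 = -17*(-4)*(1/256533) = 68*(1/256533) = 68/256533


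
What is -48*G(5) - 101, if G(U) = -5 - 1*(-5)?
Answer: -101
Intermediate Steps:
G(U) = 0 (G(U) = -5 + 5 = 0)
-48*G(5) - 101 = -48*0 - 101 = 0 - 101 = -101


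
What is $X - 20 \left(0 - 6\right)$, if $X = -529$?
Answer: $-409$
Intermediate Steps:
$X - 20 \left(0 - 6\right) = -529 - 20 \left(0 - 6\right) = -529 - 20 \left(-6\right) = -529 - -120 = -529 + 120 = -409$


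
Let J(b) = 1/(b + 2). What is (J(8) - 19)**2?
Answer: 35721/100 ≈ 357.21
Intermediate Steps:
J(b) = 1/(2 + b)
(J(8) - 19)**2 = (1/(2 + 8) - 19)**2 = (1/10 - 19)**2 = (-189/10)**2 = 35721/100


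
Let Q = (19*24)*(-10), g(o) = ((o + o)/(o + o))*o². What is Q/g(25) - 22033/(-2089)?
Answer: 848957/261125 ≈ 3.2512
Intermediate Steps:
g(o) = o² (g(o) = ((2*o)/((2*o)))*o² = ((2*o)*(1/(2*o)))*o² = 1*o² = o²)
Q = -4560 (Q = 456*(-10) = -4560)
Q/g(25) - 22033/(-2089) = -4560/(25²) - 22033/(-2089) = -4560/625 - 22033*(-1/2089) = -4560*1/625 + 22033/2089 = -912/125 + 22033/2089 = 848957/261125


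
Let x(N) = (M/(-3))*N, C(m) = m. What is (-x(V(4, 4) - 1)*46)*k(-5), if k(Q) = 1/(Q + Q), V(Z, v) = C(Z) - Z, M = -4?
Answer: -92/15 ≈ -6.1333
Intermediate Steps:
V(Z, v) = 0 (V(Z, v) = Z - Z = 0)
k(Q) = 1/(2*Q)
x(N) = 4*N/3 (x(N) = (-4/(-3))*N = (-4*(-⅓))*N = 4*N/3)
(-x(V(4, 4) - 1)*46)*k(-5) = (-4*(0 - 1)/3*46)*((½)/(-5)) = (-4*(-1)/3*46)*((½)*(-⅕)) = (-1*(-4/3)*46)*(-⅒) = ((4/3)*46)*(-⅒) = (184/3)*(-⅒) = -92/15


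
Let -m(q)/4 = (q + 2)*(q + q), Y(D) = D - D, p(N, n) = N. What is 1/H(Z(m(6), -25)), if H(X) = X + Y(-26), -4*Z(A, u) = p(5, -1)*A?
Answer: 1/480 ≈ 0.0020833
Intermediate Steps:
Y(D) = 0
m(q) = -8*q*(2 + q) (m(q) = -4*(q + 2)*(q + q) = -4*(2 + q)*2*q = -8*q*(2 + q))
Z(A, u) = -5*A/4
H(X) = X (H(X) = X + 0 = X)
1/H(Z(m(6), -25)) = 1/(-(-10)*6*(2 + 6)) = 1/(-(-10)*6*8) = 1/(-5/4*(-384)) = 1/480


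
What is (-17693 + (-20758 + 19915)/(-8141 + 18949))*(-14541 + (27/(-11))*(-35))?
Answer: 15203103246861/59444 ≈ 2.5576e+8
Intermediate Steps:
(-17693 + (-20758 + 19915)/(-8141 + 18949))*(-14541 + (27/(-11))*(-35)) = (-17693 - 843/10808)*(-14541 - 1/11*27*(-35)) = (-17693 - 843*1/10808)*(-14541 - 27/11*(-35)) = (-17693 - 843/10808)*(-14541 + 945/11) = -191226787/10808*(-159006/11) = 15203103246861/59444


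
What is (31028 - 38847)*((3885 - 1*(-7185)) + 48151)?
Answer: -463048999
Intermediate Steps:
(31028 - 38847)*((3885 - 1*(-7185)) + 48151) = -7819*((3885 + 7185) + 48151) = -7819*(11070 + 48151) = -7819*59221 = -463048999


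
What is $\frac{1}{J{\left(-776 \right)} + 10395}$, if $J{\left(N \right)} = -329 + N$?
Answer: $\frac{1}{9290} \approx 0.00010764$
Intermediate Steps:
$\frac{1}{J{\left(-776 \right)} + 10395} = \frac{1}{\left(-329 - 776\right) + 10395} = \frac{1}{-1105 + 10395} = \frac{1}{9290}$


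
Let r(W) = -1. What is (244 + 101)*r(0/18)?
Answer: -345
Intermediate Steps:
(244 + 101)*r(0/18) = (244 + 101)*(-1) = 345*(-1) = -345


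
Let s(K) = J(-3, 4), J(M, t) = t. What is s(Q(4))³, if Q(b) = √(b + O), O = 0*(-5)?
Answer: 64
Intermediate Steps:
O = 0
Q(b) = √b (Q(b) = √(b + 0) = √b)
s(K) = 4
s(Q(4))³ = 4³ = 64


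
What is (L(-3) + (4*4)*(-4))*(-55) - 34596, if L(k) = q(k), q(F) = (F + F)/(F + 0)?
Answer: -31186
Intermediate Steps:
q(F) = 2 (q(F) = (2*F)/F = 2)
L(k) = 2
(L(-3) + (4*4)*(-4))*(-55) - 34596 = (2 + (4*4)*(-4))*(-55) - 34596 = (2 + 16*(-4))*(-55) - 34596 = (2 - 64)*(-55) - 34596 = -62*(-55) - 34596 = 3410 - 34596 = -31186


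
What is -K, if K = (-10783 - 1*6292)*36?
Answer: 614700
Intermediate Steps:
K = -614700 (K = (-10783 - 6292)*36 = -17075*36 = -614700)
-K = -1*(-614700) = 614700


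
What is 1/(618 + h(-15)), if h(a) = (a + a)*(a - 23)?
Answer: 1/1758 ≈ 0.00056883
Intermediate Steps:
h(a) = 2*a*(-23 + a) (h(a) = (2*a)*(-23 + a) = 2*a*(-23 + a))
1/(618 + h(-15)) = 1/(618 + 2*(-15)*(-23 - 15)) = 1/(618 + 2*(-15)*(-38)) = 1/(618 + 1140) = 1/1758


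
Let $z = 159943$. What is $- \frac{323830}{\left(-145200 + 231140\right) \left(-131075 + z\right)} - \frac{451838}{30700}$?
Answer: $- \frac{28024550726049}{1904102968600} \approx -14.718$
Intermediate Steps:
$- \frac{323830}{\left(-145200 + 231140\right) \left(-131075 + z\right)} - \frac{451838}{30700} = - \frac{323830}{\left(-145200 + 231140\right) \left(-131075 + 159943\right)} - \frac{451838}{30700} = - \frac{323830}{85940 \cdot 28868} - \frac{225919}{15350} = - \frac{323830}{2480915920} - \frac{225919}{15350} = \left(-323830\right) \frac{1}{2480915920} - \frac{225919}{15350} = - \frac{32383}{248091592} - \frac{225919}{15350} = - \frac{28024550726049}{1904102968600}$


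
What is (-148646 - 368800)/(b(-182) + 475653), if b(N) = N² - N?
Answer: -57494/56551 ≈ -1.0167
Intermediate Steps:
(-148646 - 368800)/(b(-182) + 475653) = (-148646 - 368800)/(-182*(-1 - 182) + 475653) = -517446/(-182*(-183) + 475653) = -517446/(33306 + 475653) = -517446/508959 = -517446*1/508959 = -57494/56551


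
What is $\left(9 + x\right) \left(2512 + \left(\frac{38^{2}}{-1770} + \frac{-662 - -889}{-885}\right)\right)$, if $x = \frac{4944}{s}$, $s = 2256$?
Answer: $\frac{1168861946}{41595} \approx 28101.0$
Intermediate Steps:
$x = \frac{103}{47}$ ($x = \frac{4944}{2256} = 4944 \cdot \frac{1}{2256} = \frac{103}{47} \approx 2.1915$)
$\left(9 + x\right) \left(2512 + \left(\frac{38^{2}}{-1770} + \frac{-662 - -889}{-885}\right)\right) = \left(9 + \frac{103}{47}\right) \left(2512 + \left(\frac{38^{2}}{-1770} + \frac{-662 - -889}{-885}\right)\right) = \frac{526 \left(2512 + \left(1444 \left(- \frac{1}{1770}\right) + \left(-662 + 889\right) \left(- \frac{1}{885}\right)\right)\right)}{47} = \frac{526 \left(2512 + \left(- \frac{722}{885} + 227 \left(- \frac{1}{885}\right)\right)\right)}{47} = \frac{526 \left(2512 - \frac{949}{885}\right)}{47} = \frac{526}{47} \cdot \frac{2222171}{885} = \frac{1168861946}{41595}$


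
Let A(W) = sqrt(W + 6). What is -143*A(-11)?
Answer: -143*I*sqrt(5) ≈ -319.76*I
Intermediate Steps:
A(W) = sqrt(6 + W)
-143*A(-11) = -143*sqrt(6 - 11) = -143*I*sqrt(5)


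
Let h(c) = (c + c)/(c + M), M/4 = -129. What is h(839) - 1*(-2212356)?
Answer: 714592666/323 ≈ 2.2124e+6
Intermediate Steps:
M = -516 (M = 4*(-129) = -516)
h(c) = 2*c/(-516 + c) (h(c) = (c + c)/(c - 516) = (2*c)/(-516 + c) = 2*c/(-516 + c))
h(839) - 1*(-2212356) = 2*839/(-516 + 839) - 1*(-2212356) = 2*839/323 + 2212356 = 2*839*(1/323) + 2212356 = 1678/323 + 2212356 = 714592666/323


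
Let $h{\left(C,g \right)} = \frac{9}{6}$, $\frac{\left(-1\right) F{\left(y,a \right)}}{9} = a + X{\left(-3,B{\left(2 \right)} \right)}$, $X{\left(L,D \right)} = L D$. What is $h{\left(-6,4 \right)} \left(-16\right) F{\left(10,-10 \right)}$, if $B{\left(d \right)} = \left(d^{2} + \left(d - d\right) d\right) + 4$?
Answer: $-7344$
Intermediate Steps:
$B{\left(d \right)} = 4 + d^{2}$ ($B{\left(d \right)} = \left(d^{2} + 0 d\right) + 4 = \left(d^{2} + 0\right) + 4 = d^{2} + 4 = 4 + d^{2}$)
$X{\left(L,D \right)} = D L$
$F{\left(y,a \right)} = 216 - 9 a$ ($F{\left(y,a \right)} = - 9 \left(a + \left(4 + 2^{2}\right) \left(-3\right)\right) = - 9 \left(a + \left(4 + 4\right) \left(-3\right)\right) = - 9 \left(a + 8 \left(-3\right)\right) = - 9 \left(a - 24\right) = - 9 \left(-24 + a\right) = 216 - 9 a$)
$h{\left(C,g \right)} = \frac{3}{2}$ ($h{\left(C,g \right)} = 9 \cdot \frac{1}{6} = \frac{3}{2}$)
$h{\left(-6,4 \right)} \left(-16\right) F{\left(10,-10 \right)} = \frac{3}{2} \left(-16\right) \left(216 - -90\right) = - 24 \left(216 + 90\right) = \left(-24\right) 306 = -7344$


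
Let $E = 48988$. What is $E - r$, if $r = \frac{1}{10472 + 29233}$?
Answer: $\frac{1945068539}{39705} \approx 48988.0$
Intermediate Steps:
$r = \frac{1}{39705} \approx 2.5186 \cdot 10^{-5}$
$E - r = 48988 - \frac{1}{39705} = \frac{1945068539}{39705}$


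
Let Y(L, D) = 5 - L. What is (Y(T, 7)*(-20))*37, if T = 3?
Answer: -1480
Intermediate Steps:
(Y(T, 7)*(-20))*37 = ((5 - 1*3)*(-20))*37 = ((5 - 3)*(-20))*37 = (2*(-20))*37 = -40*37 = -1480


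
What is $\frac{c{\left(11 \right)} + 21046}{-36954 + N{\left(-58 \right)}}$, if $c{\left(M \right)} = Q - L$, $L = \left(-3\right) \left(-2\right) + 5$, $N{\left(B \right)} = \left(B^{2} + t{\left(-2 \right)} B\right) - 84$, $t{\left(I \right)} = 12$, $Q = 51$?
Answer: $- \frac{10543}{17185} \approx -0.6135$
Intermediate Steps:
$N{\left(B \right)} = -84 + B^{2} + 12 B$ ($N{\left(B \right)} = \left(B^{2} + 12 B\right) - 84 = -84 + B^{2} + 12 B$)
$L = 11$ ($L = 6 + 5 = 11$)
$c{\left(M \right)} = 40$ ($c{\left(M \right)} = 51 - 11 = 40$)
$\frac{c{\left(11 \right)} + 21046}{-36954 + N{\left(-58 \right)}} = \frac{40 + 21046}{-36954 + \left(-84 + \left(-58\right)^{2} + 12 \left(-58\right)\right)} = \frac{21086}{-36954 - -2584} = \frac{21086}{-36954 + 2584} = \frac{21086}{-34370} = 21086 \left(- \frac{1}{34370}\right) = - \frac{10543}{17185}$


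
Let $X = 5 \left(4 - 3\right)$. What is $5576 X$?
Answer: $27880$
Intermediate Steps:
$X = 5$ ($X = 5 \cdot 1 = 5$)
$5576 X = 5576 \cdot 5 = 27880$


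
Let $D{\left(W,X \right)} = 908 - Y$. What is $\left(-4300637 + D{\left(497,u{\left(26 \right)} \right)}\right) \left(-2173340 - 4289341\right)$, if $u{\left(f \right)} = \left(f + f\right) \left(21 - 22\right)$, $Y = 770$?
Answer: $27792753177819$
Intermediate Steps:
$u{\left(f \right)} = - 2 f$ ($u{\left(f \right)} = 2 f \left(-1\right) = - 2 f$)
$D{\left(W,X \right)} = 138$ ($D{\left(W,X \right)} = 908 - 770 = 138$)
$\left(-4300637 + D{\left(497,u{\left(26 \right)} \right)}\right) \left(-2173340 - 4289341\right) = \left(-4300637 + 138\right) \left(-2173340 - 4289341\right) = \left(-4300499\right) \left(-6462681\right) = 27792753177819$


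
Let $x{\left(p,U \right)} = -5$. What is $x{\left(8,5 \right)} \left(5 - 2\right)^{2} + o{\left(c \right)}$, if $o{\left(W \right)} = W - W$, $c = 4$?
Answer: $-45$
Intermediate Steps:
$o{\left(W \right)} = 0$
$x{\left(8,5 \right)} \left(5 - 2\right)^{2} + o{\left(c \right)} = - 5 \left(5 - 2\right)^{2} + 0 = - 5 \cdot 3^{2} + 0 = \left(-5\right) 9 + 0 = -45 + 0 = -45$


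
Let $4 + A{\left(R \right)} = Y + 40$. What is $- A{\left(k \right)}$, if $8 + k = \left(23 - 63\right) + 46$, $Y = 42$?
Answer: $-78$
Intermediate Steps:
$k = -2$ ($k = -8 + \left(\left(23 - 63\right) + 46\right) = -8 + \left(-40 + 46\right) = -8 + 6 = -2$)
$A{\left(R \right)} = 78$ ($A{\left(R \right)} = -4 + \left(42 + 40\right) = -4 + 82 = 78$)
$- A{\left(k \right)} = \left(-1\right) 78 = -78$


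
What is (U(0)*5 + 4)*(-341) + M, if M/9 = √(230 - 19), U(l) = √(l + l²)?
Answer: -1364 + 9*√211 ≈ -1233.3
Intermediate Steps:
M = 9*√211 (M = 9*√(230 - 19) = 9*√211 ≈ 130.73)
(U(0)*5 + 4)*(-341) + M = (√(0*(1 + 0))*5 + 4)*(-341) + 9*√211 = (√(0*1)*5 + 4)*(-341) + 9*√211 = (√0*5 + 4)*(-341) + 9*√211 = (0*5 + 4)*(-341) + 9*√211 = (0 + 4)*(-341) + 9*√211 = 4*(-341) + 9*√211 = -1364 + 9*√211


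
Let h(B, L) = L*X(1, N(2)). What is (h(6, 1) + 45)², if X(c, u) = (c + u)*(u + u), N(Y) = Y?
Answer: 3249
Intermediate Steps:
X(c, u) = 2*u*(c + u) (X(c, u) = (c + u)*(2*u) = 2*u*(c + u))
h(B, L) = 12*L (h(B, L) = L*(2*2*(1 + 2)) = L*(2*2*3) = L*12 = 12*L)
(h(6, 1) + 45)² = (12*1 + 45)² = (12 + 45)² = 57² = 3249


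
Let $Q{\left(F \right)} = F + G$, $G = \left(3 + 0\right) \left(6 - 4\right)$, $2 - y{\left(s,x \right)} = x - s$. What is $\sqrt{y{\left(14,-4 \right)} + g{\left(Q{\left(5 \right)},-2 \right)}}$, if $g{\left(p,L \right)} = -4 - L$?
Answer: $3 \sqrt{2} \approx 4.2426$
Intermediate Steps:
$y{\left(s,x \right)} = 2 + s - x$ ($y{\left(s,x \right)} = 2 - \left(x - s\right) = 2 + \left(s - x\right) = 2 + s - x$)
$G = 6$ ($G = 3 \cdot 2 = 6$)
$Q{\left(F \right)} = 6 + F$ ($Q{\left(F \right)} = F + 6 = 6 + F$)
$\sqrt{y{\left(14,-4 \right)} + g{\left(Q{\left(5 \right)},-2 \right)}} = \sqrt{\left(2 + 14 - -4\right) - 2} = \sqrt{\left(2 + 14 + 4\right) + \left(-4 + 2\right)} = \sqrt{20 - 2} = \sqrt{18} = 3 \sqrt{2}$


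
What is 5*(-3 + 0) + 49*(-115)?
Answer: -5650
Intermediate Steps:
5*(-3 + 0) + 49*(-115) = 5*(-3) - 5635 = -15 - 5635 = -5650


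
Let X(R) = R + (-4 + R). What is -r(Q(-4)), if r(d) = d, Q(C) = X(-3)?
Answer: 10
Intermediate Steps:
X(R) = -4 + 2*R
Q(C) = -10 (Q(C) = -4 + 2*(-3) = -4 - 6 = -10)
-r(Q(-4)) = -1*(-10) = 10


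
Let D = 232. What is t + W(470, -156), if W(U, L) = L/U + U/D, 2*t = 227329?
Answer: 3098540447/27260 ≈ 1.1367e+5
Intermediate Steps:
t = 227329/2 (t = (½)*227329 = 227329/2 ≈ 1.1366e+5)
W(U, L) = U/232 + L/U (W(U, L) = L/U + U/232 = U/232 + L/U)
t + W(470, -156) = 227329/2 + ((1/232)*470 - 156/470) = 227329/2 + (235/116 - 156*1/470) = 227329/2 + (235/116 - 78/235) = 227329/2 + 46177/27260 = 3098540447/27260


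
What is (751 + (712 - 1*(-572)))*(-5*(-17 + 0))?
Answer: 172975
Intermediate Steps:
(751 + (712 - 1*(-572)))*(-5*(-17 + 0)) = (751 + (712 + 572))*(-5*(-17)) = (751 + 1284)*85 = 2035*85 = 172975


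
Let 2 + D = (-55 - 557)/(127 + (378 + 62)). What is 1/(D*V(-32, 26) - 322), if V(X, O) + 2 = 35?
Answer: -21/8896 ≈ -0.0023606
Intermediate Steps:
V(X, O) = 33 (V(X, O) = -2 + 35 = 33)
D = -194/63 (D = -2 + (-55 - 557)/(127 + (378 + 62)) = -2 - 612/(127 + 440) = -2 - 612/567 = -2 - 612*1/567 = -2 - 68/63 = -194/63 ≈ -3.0794)
1/(D*V(-32, 26) - 322) = 1/(-194/63*33 - 322) = 1/(-2134/21 - 322) = 1/(-8896/21) = -21/8896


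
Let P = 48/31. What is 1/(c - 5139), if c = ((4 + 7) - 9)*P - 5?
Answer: -31/159368 ≈ -0.00019452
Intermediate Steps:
P = 48/31 (P = 48*(1/31) = 48/31 ≈ 1.5484)
c = -59/31 (c = ((4 + 7) - 9)*(48/31) - 5 = (11 - 9)*(48/31) - 5 = 2*(48/31) - 5 = 96/31 - 5 = -59/31 ≈ -1.9032)
1/(c - 5139) = 1/(-59/31 - 5139) = 1/(-159368/31) = -31/159368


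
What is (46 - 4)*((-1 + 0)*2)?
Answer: -84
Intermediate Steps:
(46 - 4)*((-1 + 0)*2) = 42*(-1*2) = 42*(-2) = -84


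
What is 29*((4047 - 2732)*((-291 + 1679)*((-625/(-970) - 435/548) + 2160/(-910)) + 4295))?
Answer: 36568087306780/1209299 ≈ 3.0239e+7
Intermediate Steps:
29*((4047 - 2732)*((-291 + 1679)*((-625/(-970) - 435/548) + 2160/(-910)) + 4295)) = 29*(1315*(1388*((-625*(-1/970) - 435*1/548) + 2160*(-1/910)) + 4295)) = 29*(1315*(1388*((125/194 - 435/548) - 216/91) + 4295)) = 29*(1315*(1388*(-7945/53156 - 216/91) + 4295)) = 29*(1315*(1388*(-12204691/4837196) + 4295)) = 29*(1315*(-4235027777/1209299 + 4295)) = 29*(1315*(958911428/1209299)) = 29*(1260968527820/1209299) = 36568087306780/1209299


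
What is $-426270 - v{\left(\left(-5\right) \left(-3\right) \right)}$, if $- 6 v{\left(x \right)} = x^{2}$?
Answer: $- \frac{852465}{2} \approx -4.2623 \cdot 10^{5}$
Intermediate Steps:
$v{\left(x \right)} = - \frac{x^{2}}{6}$
$-426270 - v{\left(\left(-5\right) \left(-3\right) \right)} = -426270 - - \frac{\left(\left(-5\right) \left(-3\right)\right)^{2}}{6} = -426270 - - \frac{15^{2}}{6} = -426270 - \left(- \frac{1}{6}\right) 225 = -426270 - - \frac{75}{2} = -426270 + \frac{75}{2} = - \frac{852465}{2}$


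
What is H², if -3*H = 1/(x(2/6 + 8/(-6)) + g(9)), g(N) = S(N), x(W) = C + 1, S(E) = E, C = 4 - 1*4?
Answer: 1/900 ≈ 0.0011111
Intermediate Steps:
C = 0 (C = 4 - 4 = 0)
x(W) = 1 (x(W) = 0 + 1 = 1)
g(N) = N
H = -1/30 (H = -1/(3*(1 + 9)) = -⅓/10 = -⅓*⅒ = -1/30 ≈ -0.033333)
H² = (-1/30)² = 1/900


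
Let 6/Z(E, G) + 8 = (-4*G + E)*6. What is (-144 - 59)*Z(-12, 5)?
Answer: 609/100 ≈ 6.0900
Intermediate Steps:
Z(E, G) = 6/(-8 - 24*G + 6*E) (Z(E, G) = 6/(-8 + (-4*G + E)*6) = 6/(-8 + (E - 4*G)*6) = 6/(-8 + (-24*G + 6*E)) = 6/(-8 - 24*G + 6*E))
(-144 - 59)*Z(-12, 5) = (-144 - 59)*(3/(-4 - 12*5 + 3*(-12))) = -609/(-4 - 60 - 36) = -609/(-100) = -609*(-1)/100 = -203*(-3/100) = 609/100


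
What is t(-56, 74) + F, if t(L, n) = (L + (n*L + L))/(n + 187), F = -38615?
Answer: -10082771/261 ≈ -38631.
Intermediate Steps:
t(L, n) = (2*L + L*n)/(187 + n) (t(L, n) = (L + (L*n + L))/(187 + n) = (L + (L + L*n))/(187 + n) = (2*L + L*n)/(187 + n))
t(-56, 74) + F = -56*(2 + 74)/(187 + 74) - 38615 = -56*76/261 - 38615 = -56*1/261*76 - 38615 = -4256/261 - 38615 = -10082771/261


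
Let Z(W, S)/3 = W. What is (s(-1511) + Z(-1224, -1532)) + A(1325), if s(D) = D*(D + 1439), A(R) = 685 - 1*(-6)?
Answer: 105811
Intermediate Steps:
A(R) = 691 (A(R) = 685 + 6 = 691)
Z(W, S) = 3*W
s(D) = D*(1439 + D)
(s(-1511) + Z(-1224, -1532)) + A(1325) = (-1511*(1439 - 1511) + 3*(-1224)) + 691 = (-1511*(-72) - 3672) + 691 = (108792 - 3672) + 691 = 105120 + 691 = 105811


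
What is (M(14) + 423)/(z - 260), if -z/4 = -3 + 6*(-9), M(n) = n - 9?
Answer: -107/8 ≈ -13.375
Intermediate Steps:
M(n) = -9 + n
z = 228 (z = -4*(-3 + 6*(-9)) = -4*(-3 - 54) = -4*(-57) = 228)
(M(14) + 423)/(z - 260) = ((-9 + 14) + 423)/(228 - 260) = (5 + 423)/(-32) = 428*(-1/32) = -107/8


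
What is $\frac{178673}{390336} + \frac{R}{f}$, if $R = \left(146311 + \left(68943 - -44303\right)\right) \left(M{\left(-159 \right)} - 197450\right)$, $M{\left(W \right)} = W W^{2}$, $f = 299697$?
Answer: $- \frac{142418671451043509}{38994176064} \approx -3.6523 \cdot 10^{6}$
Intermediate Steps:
$M{\left(W \right)} = W^{3}$
$R = -1094585351853$ ($R = \left(146311 + \left(68943 - -44303\right)\right) \left(\left(-159\right)^{3} - 197450\right) = \left(146311 + \left(68943 + 44303\right)\right) \left(-4019679 - 197450\right) = \left(146311 + 113246\right) \left(-4217129\right) = 259557 \left(-4217129\right) = -1094585351853$)
$\frac{178673}{390336} + \frac{R}{f} = \frac{178673}{390336} - \frac{1094585351853}{299697} = 178673 \cdot \frac{1}{390336} - \frac{364861783951}{99899} = \frac{178673}{390336} - \frac{364861783951}{99899} = - \frac{142418671451043509}{38994176064}$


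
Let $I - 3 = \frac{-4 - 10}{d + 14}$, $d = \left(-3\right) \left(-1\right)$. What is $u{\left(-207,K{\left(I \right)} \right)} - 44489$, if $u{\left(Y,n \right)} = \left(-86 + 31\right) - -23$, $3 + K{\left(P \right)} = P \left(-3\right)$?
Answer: $-44521$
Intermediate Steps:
$d = 3$
$I = \frac{37}{17}$ ($I = 3 + \frac{-4 - 10}{3 + 14} = 3 - \frac{14}{17} = \frac{37}{17} \approx 2.1765$)
$K{\left(P \right)} = -3 - 3 P$ ($K{\left(P \right)} = -3 + P \left(-3\right) = -3 - 3 P$)
$u{\left(Y,n \right)} = -32$ ($u{\left(Y,n \right)} = -55 + 23 = -32$)
$u{\left(-207,K{\left(I \right)} \right)} - 44489 = -32 - 44489 = -44521$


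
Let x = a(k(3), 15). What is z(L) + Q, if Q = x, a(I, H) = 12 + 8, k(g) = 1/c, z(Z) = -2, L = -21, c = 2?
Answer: 18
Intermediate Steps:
k(g) = 1/2
a(I, H) = 20
x = 20
Q = 20
z(L) + Q = -2 + 20 = 18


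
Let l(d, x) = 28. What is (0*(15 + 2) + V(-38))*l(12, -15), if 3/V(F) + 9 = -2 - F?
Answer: 28/9 ≈ 3.1111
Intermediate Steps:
V(F) = 3/(-11 - F) (V(F) = 3/(-9 + (-2 - F)) = 3/(-11 - F))
(0*(15 + 2) + V(-38))*l(12, -15) = (0*(15 + 2) - 3/(11 - 38))*28 = (0*17 - 3/(-27))*28 = (0 - 3*(-1/27))*28 = (0 + 1/9)*28 = (1/9)*28 = 28/9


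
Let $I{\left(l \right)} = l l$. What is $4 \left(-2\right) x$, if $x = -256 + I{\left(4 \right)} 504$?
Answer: $-62464$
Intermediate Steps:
$I{\left(l \right)} = l^{2}$
$x = 7808$ ($x = -256 + 4^{2} \cdot 504 = -256 + 16 \cdot 504 = -256 + 8064 = 7808$)
$4 \left(-2\right) x = 4 \left(-2\right) 7808 = \left(-8\right) 7808 = -62464$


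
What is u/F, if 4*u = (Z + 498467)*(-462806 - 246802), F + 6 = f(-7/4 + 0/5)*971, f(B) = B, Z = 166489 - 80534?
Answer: 414710526576/6821 ≈ 6.0799e+7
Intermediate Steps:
Z = 85955
F = -6821/4 (F = -6 + (-7/4 + 0/5)*971 = -6 + (-7*1/4 + 0*(1/5))*971 = -6 + (-7/4 + 0)*971 = -6 - 7/4*971 = -6 - 6797/4 = -6821/4 ≈ -1705.3)
u = -103677631644 (u = ((85955 + 498467)*(-462806 - 246802))/4 = (584422*(-709608))/4 = (1/4)*(-414710526576) = -103677631644)
u/F = -103677631644/(-6821/4) = -103677631644*(-4/6821) = 414710526576/6821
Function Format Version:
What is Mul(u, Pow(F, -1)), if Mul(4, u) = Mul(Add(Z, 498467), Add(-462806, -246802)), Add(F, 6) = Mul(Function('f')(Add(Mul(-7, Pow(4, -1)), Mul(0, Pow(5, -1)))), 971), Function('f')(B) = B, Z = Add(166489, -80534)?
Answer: Rational(414710526576, 6821) ≈ 6.0799e+7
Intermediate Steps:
Z = 85955
F = Rational(-6821, 4) (F = Add(-6, Mul(Add(Mul(-7, Pow(4, -1)), Mul(0, Pow(5, -1))), 971)) = Add(-6, Mul(Add(Mul(-7, Rational(1, 4)), Mul(0, Rational(1, 5))), 971)) = Add(-6, Mul(Add(Rational(-7, 4), 0), 971)) = Add(-6, Mul(Rational(-7, 4), 971)) = Add(-6, Rational(-6797, 4)) = Rational(-6821, 4) ≈ -1705.3)
u = -103677631644 (u = Mul(Rational(1, 4), Mul(Add(85955, 498467), Add(-462806, -246802))) = Mul(Rational(1, 4), Mul(584422, -709608)) = Mul(Rational(1, 4), -414710526576) = -103677631644)
Mul(u, Pow(F, -1)) = Mul(-103677631644, Pow(Rational(-6821, 4), -1)) = Mul(-103677631644, Rational(-4, 6821)) = Rational(414710526576, 6821)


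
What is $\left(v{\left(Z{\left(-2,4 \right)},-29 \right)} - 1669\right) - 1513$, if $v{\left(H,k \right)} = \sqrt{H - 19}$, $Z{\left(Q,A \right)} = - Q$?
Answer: $-3182 + i \sqrt{17} \approx -3182.0 + 4.1231 i$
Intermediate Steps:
$v{\left(H,k \right)} = \sqrt{-19 + H}$
$\left(v{\left(Z{\left(-2,4 \right)},-29 \right)} - 1669\right) - 1513 = \left(\sqrt{-19 - -2} - 1669\right) - 1513 = \left(\sqrt{-19 + 2} - 1669\right) - 1513 = \left(\sqrt{-17} - 1669\right) - 1513 = \left(i \sqrt{17} - 1669\right) - 1513 = \left(-1669 + i \sqrt{17}\right) - 1513 = -3182 + i \sqrt{17}$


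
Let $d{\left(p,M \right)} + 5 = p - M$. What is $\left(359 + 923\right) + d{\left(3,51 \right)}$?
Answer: $1229$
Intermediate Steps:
$d{\left(p,M \right)} = -5 + p - M$ ($d{\left(p,M \right)} = -5 - \left(M - p\right) = -5 + p - M$)
$\left(359 + 923\right) + d{\left(3,51 \right)} = \left(359 + 923\right) - 53 = 1282 - 53 = 1229$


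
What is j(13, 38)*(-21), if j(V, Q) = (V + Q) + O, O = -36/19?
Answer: -19593/19 ≈ -1031.2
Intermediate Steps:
O = -36/19 (O = -36*1/19 = -36/19 ≈ -1.8947)
j(V, Q) = -36/19 + Q + V (j(V, Q) = (V + Q) - 36/19 = (Q + V) - 36/19 = -36/19 + Q + V)
j(13, 38)*(-21) = (-36/19 + 38 + 13)*(-21) = (933/19)*(-21) = -19593/19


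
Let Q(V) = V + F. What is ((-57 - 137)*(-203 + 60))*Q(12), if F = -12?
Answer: 0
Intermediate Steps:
Q(V) = -12 + V (Q(V) = V - 12 = -12 + V)
((-57 - 137)*(-203 + 60))*Q(12) = ((-57 - 137)*(-203 + 60))*(-12 + 12) = -194*(-143)*0 = 27742*0 = 0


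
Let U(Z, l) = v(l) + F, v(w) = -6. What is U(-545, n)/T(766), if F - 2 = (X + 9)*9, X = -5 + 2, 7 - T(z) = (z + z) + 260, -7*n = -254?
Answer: -10/357 ≈ -0.028011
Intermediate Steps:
n = 254/7 (n = -⅐*(-254) = 254/7 ≈ 36.286)
T(z) = -253 - 2*z (T(z) = 7 - ((z + z) + 260) = 7 - (2*z + 260) = 7 - (260 + 2*z) = 7 + (-260 - 2*z) = -253 - 2*z)
X = -3
F = 56 (F = 2 + (-3 + 9)*9 = 2 + 6*9 = 2 + 54 = 56)
U(Z, l) = 50 (U(Z, l) = -6 + 56 = 50)
U(-545, n)/T(766) = 50/(-253 - 2*766) = 50/(-253 - 1532) = 50/(-1785) = 50*(-1/1785) = -10/357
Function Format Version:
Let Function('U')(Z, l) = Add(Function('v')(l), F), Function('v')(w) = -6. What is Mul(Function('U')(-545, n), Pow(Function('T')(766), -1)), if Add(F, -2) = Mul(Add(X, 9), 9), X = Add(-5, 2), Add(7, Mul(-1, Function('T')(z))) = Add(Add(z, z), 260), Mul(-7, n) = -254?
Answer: Rational(-10, 357) ≈ -0.028011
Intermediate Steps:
n = Rational(254, 7) (n = Mul(Rational(-1, 7), -254) = Rational(254, 7) ≈ 36.286)
Function('T')(z) = Add(-253, Mul(-2, z)) (Function('T')(z) = Add(7, Mul(-1, Add(Add(z, z), 260))) = Add(7, Mul(-1, Add(Mul(2, z), 260))) = Add(7, Mul(-1, Add(260, Mul(2, z)))) = Add(7, Add(-260, Mul(-2, z))) = Add(-253, Mul(-2, z)))
X = -3
F = 56 (F = Add(2, Mul(Add(-3, 9), 9)) = Add(2, Mul(6, 9)) = Add(2, 54) = 56)
Function('U')(Z, l) = 50 (Function('U')(Z, l) = Add(-6, 56) = 50)
Mul(Function('U')(-545, n), Pow(Function('T')(766), -1)) = Mul(50, Pow(Add(-253, Mul(-2, 766)), -1)) = Mul(50, Pow(Add(-253, -1532), -1)) = Mul(50, Pow(-1785, -1)) = Mul(50, Rational(-1, 1785)) = Rational(-10, 357)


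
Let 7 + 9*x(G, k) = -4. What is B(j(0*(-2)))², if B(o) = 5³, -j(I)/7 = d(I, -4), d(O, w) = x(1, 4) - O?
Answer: 15625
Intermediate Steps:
x(G, k) = -11/9 (x(G, k) = -7/9 + (⅑)*(-4) = -7/9 - 4/9 = -11/9)
d(O, w) = -11/9 - O
j(I) = 77/9 + 7*I (j(I) = -7*(-11/9 - I) = 77/9 + 7*I)
B(o) = 125
B(j(0*(-2)))² = 125² = 15625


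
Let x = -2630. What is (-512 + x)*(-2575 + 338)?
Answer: 7028654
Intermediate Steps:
(-512 + x)*(-2575 + 338) = (-512 - 2630)*(-2575 + 338) = -3142*(-2237) = 7028654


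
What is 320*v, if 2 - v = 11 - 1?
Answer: -2560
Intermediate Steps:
v = -8 (v = 2 - (11 - 1) = 2 - 1*10 = 2 - 10 = -8)
320*v = 320*(-8) = -2560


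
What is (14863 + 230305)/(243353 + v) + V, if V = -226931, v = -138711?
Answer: -11873134267/52321 ≈ -2.2693e+5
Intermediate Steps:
(14863 + 230305)/(243353 + v) + V = (14863 + 230305)/(243353 - 138711) - 226931 = 245168/104642 - 226931 = 245168*(1/104642) - 226931 = 122584/52321 - 226931 = -11873134267/52321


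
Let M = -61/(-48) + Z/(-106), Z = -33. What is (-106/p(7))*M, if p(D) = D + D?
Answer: -575/48 ≈ -11.979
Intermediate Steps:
p(D) = 2*D
M = 4025/2544 (M = -61/(-48) - 33/(-106) = -61*(-1/48) - 33*(-1/106) = 61/48 + 33/106 = 4025/2544 ≈ 1.5822)
(-106/p(7))*M = (-106/(2*7))*(4025/2544) = (-106/14)*(4025/2544) = ((1/14)*(-106))*(4025/2544) = -53/7*4025/2544 = -575/48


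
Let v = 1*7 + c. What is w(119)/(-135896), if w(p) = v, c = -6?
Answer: -1/135896 ≈ -7.3586e-6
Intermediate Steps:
v = 1 (v = 1*7 - 6 = 7 - 6 = 1)
w(p) = 1
w(119)/(-135896) = 1/(-135896) = 1*(-1/135896) = -1/135896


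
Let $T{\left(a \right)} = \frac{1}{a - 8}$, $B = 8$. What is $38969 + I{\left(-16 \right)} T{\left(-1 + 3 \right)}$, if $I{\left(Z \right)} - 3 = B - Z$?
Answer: $\frac{77929}{2} \approx 38965.0$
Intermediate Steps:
$T{\left(a \right)} = \frac{1}{-8 + a}$
$I{\left(Z \right)} = 11 - Z$ ($I{\left(Z \right)} = 3 - \left(-8 + Z\right) = 11 - Z$)
$38969 + I{\left(-16 \right)} T{\left(-1 + 3 \right)} = 38969 + \frac{11 - -16}{-8 + \left(-1 + 3\right)} = 38969 + \frac{11 + 16}{-8 + 2} = 38969 + \frac{27}{-6} = 38969 + 27 \left(- \frac{1}{6}\right) = 38969 - \frac{9}{2} = \frac{77929}{2}$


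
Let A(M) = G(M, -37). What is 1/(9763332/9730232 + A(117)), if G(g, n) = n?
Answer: -2432558/87563813 ≈ -0.027780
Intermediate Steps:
A(M) = -37
1/(9763332/9730232 + A(117)) = 1/(9763332/9730232 - 37) = 1/(9763332*(1/9730232) - 37) = 1/(2440833/2432558 - 37) = 1/(-87563813/2432558) = -2432558/87563813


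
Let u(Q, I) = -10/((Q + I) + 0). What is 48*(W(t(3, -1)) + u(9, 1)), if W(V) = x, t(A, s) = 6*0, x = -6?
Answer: -336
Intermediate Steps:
t(A, s) = 0
u(Q, I) = -10/(I + Q) (u(Q, I) = -10/((I + Q) + 0) = -10/(I + Q))
W(V) = -6
48*(W(t(3, -1)) + u(9, 1)) = 48*(-6 - 10/(1 + 9)) = 48*(-6 - 10/10) = 48*(-6 - 10*⅒) = 48*(-6 - 1) = 48*(-7) = -336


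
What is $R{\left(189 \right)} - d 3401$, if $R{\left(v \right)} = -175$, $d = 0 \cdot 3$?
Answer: $-175$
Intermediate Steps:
$d = 0$
$R{\left(189 \right)} - d 3401 = -175 - 0 \cdot 3401 = -175 - 0 = -175 + 0 = -175$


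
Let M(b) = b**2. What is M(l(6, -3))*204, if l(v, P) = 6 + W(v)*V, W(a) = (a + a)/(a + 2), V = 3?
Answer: 22491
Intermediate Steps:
W(a) = 2*a/(2 + a) (W(a) = (2*a)/(2 + a) = 2*a/(2 + a))
l(v, P) = 6 + 6*v/(2 + v) (l(v, P) = 6 + (2*v/(2 + v))*3 = 6 + 6*v/(2 + v))
M(l(6, -3))*204 = (12*(1 + 6)/(2 + 6))**2*204 = (12*7/8)**2*204 = (12*(1/8)*7)**2*204 = (21/2)**2*204 = (441/4)*204 = 22491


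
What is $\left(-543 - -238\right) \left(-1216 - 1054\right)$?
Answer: $692350$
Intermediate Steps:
$\left(-543 - -238\right) \left(-1216 - 1054\right) = \left(-543 + 238\right) \left(-2270\right) = \left(-305\right) \left(-2270\right) = 692350$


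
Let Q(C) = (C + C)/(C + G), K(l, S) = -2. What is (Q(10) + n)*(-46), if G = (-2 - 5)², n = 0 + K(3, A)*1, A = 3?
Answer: 4508/59 ≈ 76.407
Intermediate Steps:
n = -2 (n = 0 - 2*1 = 0 - 2 = -2)
G = 49 (G = (-7)² = 49)
Q(C) = 2*C/(49 + C) (Q(C) = (C + C)/(C + 49) = (2*C)/(49 + C) = 2*C/(49 + C))
(Q(10) + n)*(-46) = (2*10/(49 + 10) - 2)*(-46) = (2*10/59 - 2)*(-46) = (2*10*(1/59) - 2)*(-46) = (20/59 - 2)*(-46) = -98/59*(-46) = 4508/59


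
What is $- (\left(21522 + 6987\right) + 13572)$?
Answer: $-42081$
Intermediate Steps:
$- (\left(21522 + 6987\right) + 13572) = - (28509 + 13572) = \left(-1\right) 42081 = -42081$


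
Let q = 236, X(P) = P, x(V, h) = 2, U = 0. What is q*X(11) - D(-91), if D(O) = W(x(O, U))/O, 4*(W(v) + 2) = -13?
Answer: 134989/52 ≈ 2595.9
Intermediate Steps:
W(v) = -21/4 (W(v) = -2 + (¼)*(-13) = -2 - 13/4 = -21/4)
D(O) = -21/(4*O)
q*X(11) - D(-91) = 236*11 - (-21)/(4*(-91)) = 2596 - (-21)*(-1)/(4*91) = 2596 - 1*3/52 = 2596 - 3/52 = 134989/52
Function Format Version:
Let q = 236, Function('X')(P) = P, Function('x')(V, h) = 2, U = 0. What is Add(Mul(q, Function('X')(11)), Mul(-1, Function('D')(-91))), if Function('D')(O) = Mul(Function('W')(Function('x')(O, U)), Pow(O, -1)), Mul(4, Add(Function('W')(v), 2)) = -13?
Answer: Rational(134989, 52) ≈ 2595.9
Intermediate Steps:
Function('W')(v) = Rational(-21, 4) (Function('W')(v) = Add(-2, Mul(Rational(1, 4), -13)) = Add(-2, Rational(-13, 4)) = Rational(-21, 4))
Function('D')(O) = Mul(Rational(-21, 4), Pow(O, -1))
Add(Mul(q, Function('X')(11)), Mul(-1, Function('D')(-91))) = Add(Mul(236, 11), Mul(-1, Mul(Rational(-21, 4), Pow(-91, -1)))) = Add(2596, Mul(-1, Mul(Rational(-21, 4), Rational(-1, 91)))) = Add(2596, Mul(-1, Rational(3, 52))) = Add(2596, Rational(-3, 52)) = Rational(134989, 52)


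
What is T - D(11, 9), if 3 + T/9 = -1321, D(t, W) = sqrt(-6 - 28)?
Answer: -11916 - I*sqrt(34) ≈ -11916.0 - 5.831*I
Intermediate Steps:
D(t, W) = I*sqrt(34) (D(t, W) = sqrt(-34) = I*sqrt(34))
T = -11916 (T = -27 + 9*(-1321) = -27 - 11889 = -11916)
T - D(11, 9) = -11916 - I*sqrt(34)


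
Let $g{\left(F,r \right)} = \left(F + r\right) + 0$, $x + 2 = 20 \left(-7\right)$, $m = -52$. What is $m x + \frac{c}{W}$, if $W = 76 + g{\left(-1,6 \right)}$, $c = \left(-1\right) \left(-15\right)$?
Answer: $\frac{199373}{27} \approx 7384.2$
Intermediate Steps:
$x = -142$ ($x = -2 + 20 \left(-7\right) = -2 - 140 = -142$)
$g{\left(F,r \right)} = F + r$
$c = 15$
$W = 81$ ($W = 76 + \left(-1 + 6\right) = 76 + 5 = 81$)
$m x + \frac{c}{W} = \left(-52\right) \left(-142\right) + \frac{15}{81} = 7384 + 15 \cdot \frac{1}{81} = 7384 + \frac{5}{27} = \frac{199373}{27}$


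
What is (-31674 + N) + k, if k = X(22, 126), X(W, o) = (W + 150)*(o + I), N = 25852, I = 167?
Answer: 44574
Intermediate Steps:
X(W, o) = (150 + W)*(167 + o) (X(W, o) = (W + 150)*(o + 167) = (150 + W)*(167 + o))
k = 50396 (k = 25050 + 150*126 + 167*22 + 22*126 = 25050 + 18900 + 3674 + 2772 = 50396)
(-31674 + N) + k = (-31674 + 25852) + 50396 = -5822 + 50396 = 44574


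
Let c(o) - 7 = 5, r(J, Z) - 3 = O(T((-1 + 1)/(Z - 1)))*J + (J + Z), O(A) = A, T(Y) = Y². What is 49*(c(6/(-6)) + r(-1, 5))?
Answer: 931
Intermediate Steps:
r(J, Z) = 3 + J + Z (r(J, Z) = 3 + (((-1 + 1)/(Z - 1))²*J + (J + Z)) = 3 + ((0/(-1 + Z))²*J + (J + Z)) = 3 + (0²*J + (J + Z)) = 3 + (0*J + (J + Z)) = 3 + (0 + (J + Z)) = 3 + (J + Z) = 3 + J + Z)
c(o) = 12 (c(o) = 7 + 5 = 12)
49*(c(6/(-6)) + r(-1, 5)) = 49*(12 + (3 - 1 + 5)) = 49*(12 + 7) = 49*19 = 931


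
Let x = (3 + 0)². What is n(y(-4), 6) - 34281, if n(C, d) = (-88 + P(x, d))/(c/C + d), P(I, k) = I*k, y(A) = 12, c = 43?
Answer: -3942723/115 ≈ -34285.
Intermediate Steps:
x = 9 (x = 3² = 9)
n(C, d) = (-88 + 9*d)/(d + 43/C) (n(C, d) = (-88 + 9*d)/(43/C + d) = (-88 + 9*d)/(d + 43/C))
n(y(-4), 6) - 34281 = 12*(-88 + 9*6)/(43 + 12*6) - 34281 = 12*(-88 + 54)/(43 + 72) - 34281 = 12*(-34)/115 - 34281 = 12*(1/115)*(-34) - 34281 = -408/115 - 34281 = -3942723/115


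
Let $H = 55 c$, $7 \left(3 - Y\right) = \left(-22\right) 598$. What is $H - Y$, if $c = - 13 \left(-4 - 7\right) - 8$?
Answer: $\frac{38798}{7} \approx 5542.6$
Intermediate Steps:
$Y = \frac{13177}{7}$ ($Y = 3 - \frac{\left(-22\right) 598}{7} = 3 - - \frac{13156}{7} = 3 + \frac{13156}{7} = \frac{13177}{7} \approx 1882.4$)
$c = 135$ ($c = \left(-13\right) \left(-11\right) - 8 = 143 - 8 = 135$)
$H = 7425$ ($H = 55 \cdot 135 = 7425$)
$H - Y = 7425 - \frac{13177}{7} = \frac{38798}{7}$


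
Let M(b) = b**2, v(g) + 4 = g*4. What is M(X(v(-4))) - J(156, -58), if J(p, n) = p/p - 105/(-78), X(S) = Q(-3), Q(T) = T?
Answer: 173/26 ≈ 6.6538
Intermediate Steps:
v(g) = -4 + 4*g (v(g) = -4 + g*4 = -4 + 4*g)
X(S) = -3
J(p, n) = 61/26 (J(p, n) = 1 - 105*(-1/78) = 1 + 35/26 = 61/26)
M(X(v(-4))) - J(156, -58) = (-3)**2 - 1*61/26 = 9 - 61/26 = 173/26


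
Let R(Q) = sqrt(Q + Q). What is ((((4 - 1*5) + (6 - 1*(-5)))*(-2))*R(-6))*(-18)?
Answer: 720*I*sqrt(3) ≈ 1247.1*I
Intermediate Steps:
R(Q) = sqrt(2)*sqrt(Q) (R(Q) = sqrt(2*Q) = sqrt(2)*sqrt(Q))
((((4 - 1*5) + (6 - 1*(-5)))*(-2))*R(-6))*(-18) = ((((4 - 1*5) + (6 - 1*(-5)))*(-2))*(sqrt(2)*sqrt(-6)))*(-18) = ((((4 - 5) + (6 + 5))*(-2))*(sqrt(2)*(I*sqrt(6))))*(-18) = (((-1 + 11)*(-2))*(2*I*sqrt(3)))*(-18) = ((10*(-2))*(2*I*sqrt(3)))*(-18) = -40*I*sqrt(3)*(-18) = 720*I*sqrt(3)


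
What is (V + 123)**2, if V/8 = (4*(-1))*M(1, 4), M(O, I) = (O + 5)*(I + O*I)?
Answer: 1996569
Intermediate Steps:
M(O, I) = (5 + O)*(I + I*O)
V = -1536 (V = 8*((4*(-1))*(4*(5 + 1**2 + 6*1))) = 8*(-16*(5 + 1 + 6)) = 8*(-16*12) = 8*(-4*48) = 8*(-192) = -1536)
(V + 123)**2 = (-1536 + 123)**2 = (-1413)**2 = 1996569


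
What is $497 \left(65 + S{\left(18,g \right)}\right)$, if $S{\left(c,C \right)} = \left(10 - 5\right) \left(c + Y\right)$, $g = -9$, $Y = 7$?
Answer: $94430$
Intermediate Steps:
$S{\left(c,C \right)} = 35 + 5 c$ ($S{\left(c,C \right)} = \left(10 - 5\right) \left(c + 7\right) = 5 \left(7 + c\right) = 35 + 5 c$)
$497 \left(65 + S{\left(18,g \right)}\right) = 497 \left(65 + \left(35 + 5 \cdot 18\right)\right) = 497 \left(65 + \left(35 + 90\right)\right) = 497 \left(65 + 125\right) = 497 \cdot 190 = 94430$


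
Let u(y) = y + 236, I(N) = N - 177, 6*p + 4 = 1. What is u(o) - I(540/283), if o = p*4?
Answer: 115773/283 ≈ 409.09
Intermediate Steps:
p = -½ (p = -⅔ + (⅙)*1 = -⅔ + ⅙ = -½ ≈ -0.50000)
o = -2 (o = -½*4 = -2)
I(N) = -177 + N
u(y) = 236 + y
u(o) - I(540/283) = (236 - 2) - (-177 + 540/283) = 234 - (-177 + 540*(1/283)) = 234 - (-177 + 540/283) = 234 - 1*(-49551/283) = 234 + 49551/283 = 115773/283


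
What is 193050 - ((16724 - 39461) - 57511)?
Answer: 273298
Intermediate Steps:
193050 - ((16724 - 39461) - 57511) = 193050 - (-22737 - 57511) = 193050 - 1*(-80248) = 193050 + 80248 = 273298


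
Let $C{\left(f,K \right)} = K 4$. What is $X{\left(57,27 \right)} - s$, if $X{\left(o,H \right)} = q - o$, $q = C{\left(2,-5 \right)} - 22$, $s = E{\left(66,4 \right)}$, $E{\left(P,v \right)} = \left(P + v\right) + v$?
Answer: $-173$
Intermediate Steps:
$C{\left(f,K \right)} = 4 K$
$E{\left(P,v \right)} = P + 2 v$
$s = 74$ ($s = 66 + 2 \cdot 4 = 66 + 8 = 74$)
$q = -42$ ($q = 4 \left(-5\right) - 22 = -20 - 22 = -42$)
$X{\left(o,H \right)} = -42 - o$
$X{\left(57,27 \right)} - s = \left(-42 - 57\right) - 74 = -99 - 74 = -173$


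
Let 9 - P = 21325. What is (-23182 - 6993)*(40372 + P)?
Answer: -575014800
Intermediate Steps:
P = -21316 (P = 9 - 1*21325 = 9 - 21325 = -21316)
(-23182 - 6993)*(40372 + P) = (-23182 - 6993)*(40372 - 21316) = -30175*19056 = -575014800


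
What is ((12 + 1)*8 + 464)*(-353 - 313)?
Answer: -378288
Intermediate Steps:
((12 + 1)*8 + 464)*(-353 - 313) = (13*8 + 464)*(-666) = (104 + 464)*(-666) = 568*(-666) = -378288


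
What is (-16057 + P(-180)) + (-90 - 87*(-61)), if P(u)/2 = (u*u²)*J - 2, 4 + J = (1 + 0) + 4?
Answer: -11674844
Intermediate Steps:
J = 1 (J = -4 + ((1 + 0) + 4) = -4 + (1 + 4) = -4 + 5 = 1)
P(u) = -4 + 2*u³ (P(u) = 2*((u*u²)*1 - 2) = 2*(u³*1 - 2) = 2*(u³ - 2) = 2*(-2 + u³) = -4 + 2*u³)
(-16057 + P(-180)) + (-90 - 87*(-61)) = (-16057 + (-4 + 2*(-180)³)) + (-90 - 87*(-61)) = (-16057 + (-4 + 2*(-5832000))) + (-90 + 5307) = (-16057 + (-4 - 11664000)) + 5217 = (-16057 - 11664004) + 5217 = -11680061 + 5217 = -11674844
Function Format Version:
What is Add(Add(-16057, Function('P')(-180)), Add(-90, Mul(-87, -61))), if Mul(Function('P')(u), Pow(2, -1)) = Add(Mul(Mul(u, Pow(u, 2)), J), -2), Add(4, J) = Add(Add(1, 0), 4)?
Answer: -11674844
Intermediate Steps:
J = 1 (J = Add(-4, Add(Add(1, 0), 4)) = Add(-4, Add(1, 4)) = Add(-4, 5) = 1)
Function('P')(u) = Add(-4, Mul(2, Pow(u, 3))) (Function('P')(u) = Mul(2, Add(Mul(Mul(u, Pow(u, 2)), 1), -2)) = Mul(2, Add(Mul(Pow(u, 3), 1), -2)) = Mul(2, Add(Pow(u, 3), -2)) = Mul(2, Add(-2, Pow(u, 3))) = Add(-4, Mul(2, Pow(u, 3))))
Add(Add(-16057, Function('P')(-180)), Add(-90, Mul(-87, -61))) = Add(Add(-16057, Add(-4, Mul(2, Pow(-180, 3)))), Add(-90, Mul(-87, -61))) = Add(Add(-16057, Add(-4, Mul(2, -5832000))), Add(-90, 5307)) = Add(Add(-16057, Add(-4, -11664000)), 5217) = Add(Add(-16057, -11664004), 5217) = Add(-11680061, 5217) = -11674844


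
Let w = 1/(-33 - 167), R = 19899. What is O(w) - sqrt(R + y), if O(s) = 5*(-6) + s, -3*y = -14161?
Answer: -6001/200 - sqrt(221574)/3 ≈ -186.91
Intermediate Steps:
y = 14161/3 (y = -1/3*(-14161) = 14161/3 ≈ 4720.3)
w = -1/200 (w = 1/(-200) = -1/200 ≈ -0.0050000)
O(s) = -30 + s
O(w) - sqrt(R + y) = (-30 - 1/200) - sqrt(19899 + 14161/3) = -6001/200 - sqrt(73858/3) = -6001/200 - sqrt(221574)/3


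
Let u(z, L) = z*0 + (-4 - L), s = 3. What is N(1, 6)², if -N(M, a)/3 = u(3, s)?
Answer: 441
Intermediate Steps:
u(z, L) = -4 - L (u(z, L) = 0 + (-4 - L) = -4 - L)
N(M, a) = 21 (N(M, a) = -3*(-4 - 1*3) = -3*(-4 - 3) = -3*(-7) = 21)
N(1, 6)² = 21² = 441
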